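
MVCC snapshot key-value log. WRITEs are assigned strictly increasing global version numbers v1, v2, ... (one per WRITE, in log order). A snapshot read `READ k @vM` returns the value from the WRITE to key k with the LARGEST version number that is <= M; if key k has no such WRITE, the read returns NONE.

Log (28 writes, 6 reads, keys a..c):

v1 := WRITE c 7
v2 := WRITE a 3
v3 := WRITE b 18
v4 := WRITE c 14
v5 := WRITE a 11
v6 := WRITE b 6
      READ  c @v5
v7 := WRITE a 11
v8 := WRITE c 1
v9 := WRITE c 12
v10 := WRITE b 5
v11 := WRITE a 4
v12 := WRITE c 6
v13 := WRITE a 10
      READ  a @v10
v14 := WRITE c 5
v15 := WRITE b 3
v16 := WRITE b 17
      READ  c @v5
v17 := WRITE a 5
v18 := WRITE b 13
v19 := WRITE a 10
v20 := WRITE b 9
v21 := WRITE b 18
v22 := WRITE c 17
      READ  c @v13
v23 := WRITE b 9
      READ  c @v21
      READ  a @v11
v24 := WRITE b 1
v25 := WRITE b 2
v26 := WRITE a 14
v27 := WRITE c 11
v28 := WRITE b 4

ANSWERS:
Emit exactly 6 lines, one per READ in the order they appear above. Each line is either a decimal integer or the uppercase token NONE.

v1: WRITE c=7  (c history now [(1, 7)])
v2: WRITE a=3  (a history now [(2, 3)])
v3: WRITE b=18  (b history now [(3, 18)])
v4: WRITE c=14  (c history now [(1, 7), (4, 14)])
v5: WRITE a=11  (a history now [(2, 3), (5, 11)])
v6: WRITE b=6  (b history now [(3, 18), (6, 6)])
READ c @v5: history=[(1, 7), (4, 14)] -> pick v4 -> 14
v7: WRITE a=11  (a history now [(2, 3), (5, 11), (7, 11)])
v8: WRITE c=1  (c history now [(1, 7), (4, 14), (8, 1)])
v9: WRITE c=12  (c history now [(1, 7), (4, 14), (8, 1), (9, 12)])
v10: WRITE b=5  (b history now [(3, 18), (6, 6), (10, 5)])
v11: WRITE a=4  (a history now [(2, 3), (5, 11), (7, 11), (11, 4)])
v12: WRITE c=6  (c history now [(1, 7), (4, 14), (8, 1), (9, 12), (12, 6)])
v13: WRITE a=10  (a history now [(2, 3), (5, 11), (7, 11), (11, 4), (13, 10)])
READ a @v10: history=[(2, 3), (5, 11), (7, 11), (11, 4), (13, 10)] -> pick v7 -> 11
v14: WRITE c=5  (c history now [(1, 7), (4, 14), (8, 1), (9, 12), (12, 6), (14, 5)])
v15: WRITE b=3  (b history now [(3, 18), (6, 6), (10, 5), (15, 3)])
v16: WRITE b=17  (b history now [(3, 18), (6, 6), (10, 5), (15, 3), (16, 17)])
READ c @v5: history=[(1, 7), (4, 14), (8, 1), (9, 12), (12, 6), (14, 5)] -> pick v4 -> 14
v17: WRITE a=5  (a history now [(2, 3), (5, 11), (7, 11), (11, 4), (13, 10), (17, 5)])
v18: WRITE b=13  (b history now [(3, 18), (6, 6), (10, 5), (15, 3), (16, 17), (18, 13)])
v19: WRITE a=10  (a history now [(2, 3), (5, 11), (7, 11), (11, 4), (13, 10), (17, 5), (19, 10)])
v20: WRITE b=9  (b history now [(3, 18), (6, 6), (10, 5), (15, 3), (16, 17), (18, 13), (20, 9)])
v21: WRITE b=18  (b history now [(3, 18), (6, 6), (10, 5), (15, 3), (16, 17), (18, 13), (20, 9), (21, 18)])
v22: WRITE c=17  (c history now [(1, 7), (4, 14), (8, 1), (9, 12), (12, 6), (14, 5), (22, 17)])
READ c @v13: history=[(1, 7), (4, 14), (8, 1), (9, 12), (12, 6), (14, 5), (22, 17)] -> pick v12 -> 6
v23: WRITE b=9  (b history now [(3, 18), (6, 6), (10, 5), (15, 3), (16, 17), (18, 13), (20, 9), (21, 18), (23, 9)])
READ c @v21: history=[(1, 7), (4, 14), (8, 1), (9, 12), (12, 6), (14, 5), (22, 17)] -> pick v14 -> 5
READ a @v11: history=[(2, 3), (5, 11), (7, 11), (11, 4), (13, 10), (17, 5), (19, 10)] -> pick v11 -> 4
v24: WRITE b=1  (b history now [(3, 18), (6, 6), (10, 5), (15, 3), (16, 17), (18, 13), (20, 9), (21, 18), (23, 9), (24, 1)])
v25: WRITE b=2  (b history now [(3, 18), (6, 6), (10, 5), (15, 3), (16, 17), (18, 13), (20, 9), (21, 18), (23, 9), (24, 1), (25, 2)])
v26: WRITE a=14  (a history now [(2, 3), (5, 11), (7, 11), (11, 4), (13, 10), (17, 5), (19, 10), (26, 14)])
v27: WRITE c=11  (c history now [(1, 7), (4, 14), (8, 1), (9, 12), (12, 6), (14, 5), (22, 17), (27, 11)])
v28: WRITE b=4  (b history now [(3, 18), (6, 6), (10, 5), (15, 3), (16, 17), (18, 13), (20, 9), (21, 18), (23, 9), (24, 1), (25, 2), (28, 4)])

Answer: 14
11
14
6
5
4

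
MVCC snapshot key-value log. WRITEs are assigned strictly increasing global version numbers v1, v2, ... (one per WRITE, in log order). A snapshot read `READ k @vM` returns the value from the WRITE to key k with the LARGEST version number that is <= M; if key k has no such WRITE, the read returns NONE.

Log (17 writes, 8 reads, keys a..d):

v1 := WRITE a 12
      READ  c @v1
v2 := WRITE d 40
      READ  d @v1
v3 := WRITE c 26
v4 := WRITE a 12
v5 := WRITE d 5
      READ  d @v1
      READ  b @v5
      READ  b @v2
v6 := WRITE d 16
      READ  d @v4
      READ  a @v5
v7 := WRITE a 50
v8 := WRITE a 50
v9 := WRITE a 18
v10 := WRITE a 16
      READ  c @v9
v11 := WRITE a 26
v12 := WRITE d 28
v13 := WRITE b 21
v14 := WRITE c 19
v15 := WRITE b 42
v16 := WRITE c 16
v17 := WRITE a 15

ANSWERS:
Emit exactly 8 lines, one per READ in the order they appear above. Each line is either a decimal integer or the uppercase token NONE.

Answer: NONE
NONE
NONE
NONE
NONE
40
12
26

Derivation:
v1: WRITE a=12  (a history now [(1, 12)])
READ c @v1: history=[] -> no version <= 1 -> NONE
v2: WRITE d=40  (d history now [(2, 40)])
READ d @v1: history=[(2, 40)] -> no version <= 1 -> NONE
v3: WRITE c=26  (c history now [(3, 26)])
v4: WRITE a=12  (a history now [(1, 12), (4, 12)])
v5: WRITE d=5  (d history now [(2, 40), (5, 5)])
READ d @v1: history=[(2, 40), (5, 5)] -> no version <= 1 -> NONE
READ b @v5: history=[] -> no version <= 5 -> NONE
READ b @v2: history=[] -> no version <= 2 -> NONE
v6: WRITE d=16  (d history now [(2, 40), (5, 5), (6, 16)])
READ d @v4: history=[(2, 40), (5, 5), (6, 16)] -> pick v2 -> 40
READ a @v5: history=[(1, 12), (4, 12)] -> pick v4 -> 12
v7: WRITE a=50  (a history now [(1, 12), (4, 12), (7, 50)])
v8: WRITE a=50  (a history now [(1, 12), (4, 12), (7, 50), (8, 50)])
v9: WRITE a=18  (a history now [(1, 12), (4, 12), (7, 50), (8, 50), (9, 18)])
v10: WRITE a=16  (a history now [(1, 12), (4, 12), (7, 50), (8, 50), (9, 18), (10, 16)])
READ c @v9: history=[(3, 26)] -> pick v3 -> 26
v11: WRITE a=26  (a history now [(1, 12), (4, 12), (7, 50), (8, 50), (9, 18), (10, 16), (11, 26)])
v12: WRITE d=28  (d history now [(2, 40), (5, 5), (6, 16), (12, 28)])
v13: WRITE b=21  (b history now [(13, 21)])
v14: WRITE c=19  (c history now [(3, 26), (14, 19)])
v15: WRITE b=42  (b history now [(13, 21), (15, 42)])
v16: WRITE c=16  (c history now [(3, 26), (14, 19), (16, 16)])
v17: WRITE a=15  (a history now [(1, 12), (4, 12), (7, 50), (8, 50), (9, 18), (10, 16), (11, 26), (17, 15)])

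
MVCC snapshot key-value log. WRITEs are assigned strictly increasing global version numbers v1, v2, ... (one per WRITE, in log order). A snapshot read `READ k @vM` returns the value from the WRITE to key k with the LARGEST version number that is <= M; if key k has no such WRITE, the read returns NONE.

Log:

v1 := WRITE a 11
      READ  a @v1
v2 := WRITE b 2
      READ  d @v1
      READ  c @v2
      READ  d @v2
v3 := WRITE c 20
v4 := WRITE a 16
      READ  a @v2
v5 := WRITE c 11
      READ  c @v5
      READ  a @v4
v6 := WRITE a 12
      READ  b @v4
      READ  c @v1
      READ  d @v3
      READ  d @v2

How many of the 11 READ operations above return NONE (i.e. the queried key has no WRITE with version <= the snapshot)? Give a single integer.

v1: WRITE a=11  (a history now [(1, 11)])
READ a @v1: history=[(1, 11)] -> pick v1 -> 11
v2: WRITE b=2  (b history now [(2, 2)])
READ d @v1: history=[] -> no version <= 1 -> NONE
READ c @v2: history=[] -> no version <= 2 -> NONE
READ d @v2: history=[] -> no version <= 2 -> NONE
v3: WRITE c=20  (c history now [(3, 20)])
v4: WRITE a=16  (a history now [(1, 11), (4, 16)])
READ a @v2: history=[(1, 11), (4, 16)] -> pick v1 -> 11
v5: WRITE c=11  (c history now [(3, 20), (5, 11)])
READ c @v5: history=[(3, 20), (5, 11)] -> pick v5 -> 11
READ a @v4: history=[(1, 11), (4, 16)] -> pick v4 -> 16
v6: WRITE a=12  (a history now [(1, 11), (4, 16), (6, 12)])
READ b @v4: history=[(2, 2)] -> pick v2 -> 2
READ c @v1: history=[(3, 20), (5, 11)] -> no version <= 1 -> NONE
READ d @v3: history=[] -> no version <= 3 -> NONE
READ d @v2: history=[] -> no version <= 2 -> NONE
Read results in order: ['11', 'NONE', 'NONE', 'NONE', '11', '11', '16', '2', 'NONE', 'NONE', 'NONE']
NONE count = 6

Answer: 6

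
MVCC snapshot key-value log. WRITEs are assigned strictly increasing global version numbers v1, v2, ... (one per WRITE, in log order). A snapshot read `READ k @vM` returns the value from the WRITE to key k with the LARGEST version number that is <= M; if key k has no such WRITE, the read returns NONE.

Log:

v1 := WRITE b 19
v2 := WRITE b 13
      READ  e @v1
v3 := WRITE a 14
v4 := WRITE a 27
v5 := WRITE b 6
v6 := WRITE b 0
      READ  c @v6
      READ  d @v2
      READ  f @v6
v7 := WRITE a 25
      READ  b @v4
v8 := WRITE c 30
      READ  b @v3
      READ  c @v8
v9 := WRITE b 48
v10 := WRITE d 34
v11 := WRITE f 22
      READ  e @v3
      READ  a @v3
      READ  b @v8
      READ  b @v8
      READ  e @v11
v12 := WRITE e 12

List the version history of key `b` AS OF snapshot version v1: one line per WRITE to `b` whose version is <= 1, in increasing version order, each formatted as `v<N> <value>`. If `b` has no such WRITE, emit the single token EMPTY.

Answer: v1 19

Derivation:
Scan writes for key=b with version <= 1:
  v1 WRITE b 19 -> keep
  v2 WRITE b 13 -> drop (> snap)
  v3 WRITE a 14 -> skip
  v4 WRITE a 27 -> skip
  v5 WRITE b 6 -> drop (> snap)
  v6 WRITE b 0 -> drop (> snap)
  v7 WRITE a 25 -> skip
  v8 WRITE c 30 -> skip
  v9 WRITE b 48 -> drop (> snap)
  v10 WRITE d 34 -> skip
  v11 WRITE f 22 -> skip
  v12 WRITE e 12 -> skip
Collected: [(1, 19)]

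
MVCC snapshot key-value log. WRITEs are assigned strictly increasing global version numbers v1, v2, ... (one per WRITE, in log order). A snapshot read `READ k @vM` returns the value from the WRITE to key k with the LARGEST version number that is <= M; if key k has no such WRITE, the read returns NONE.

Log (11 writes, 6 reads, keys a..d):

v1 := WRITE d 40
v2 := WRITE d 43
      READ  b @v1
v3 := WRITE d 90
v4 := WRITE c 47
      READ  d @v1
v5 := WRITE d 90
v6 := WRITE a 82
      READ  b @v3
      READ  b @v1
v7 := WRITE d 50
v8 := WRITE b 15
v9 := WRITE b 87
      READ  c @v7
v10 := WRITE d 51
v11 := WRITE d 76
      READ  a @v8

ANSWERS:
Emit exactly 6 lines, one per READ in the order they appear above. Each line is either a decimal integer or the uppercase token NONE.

v1: WRITE d=40  (d history now [(1, 40)])
v2: WRITE d=43  (d history now [(1, 40), (2, 43)])
READ b @v1: history=[] -> no version <= 1 -> NONE
v3: WRITE d=90  (d history now [(1, 40), (2, 43), (3, 90)])
v4: WRITE c=47  (c history now [(4, 47)])
READ d @v1: history=[(1, 40), (2, 43), (3, 90)] -> pick v1 -> 40
v5: WRITE d=90  (d history now [(1, 40), (2, 43), (3, 90), (5, 90)])
v6: WRITE a=82  (a history now [(6, 82)])
READ b @v3: history=[] -> no version <= 3 -> NONE
READ b @v1: history=[] -> no version <= 1 -> NONE
v7: WRITE d=50  (d history now [(1, 40), (2, 43), (3, 90), (5, 90), (7, 50)])
v8: WRITE b=15  (b history now [(8, 15)])
v9: WRITE b=87  (b history now [(8, 15), (9, 87)])
READ c @v7: history=[(4, 47)] -> pick v4 -> 47
v10: WRITE d=51  (d history now [(1, 40), (2, 43), (3, 90), (5, 90), (7, 50), (10, 51)])
v11: WRITE d=76  (d history now [(1, 40), (2, 43), (3, 90), (5, 90), (7, 50), (10, 51), (11, 76)])
READ a @v8: history=[(6, 82)] -> pick v6 -> 82

Answer: NONE
40
NONE
NONE
47
82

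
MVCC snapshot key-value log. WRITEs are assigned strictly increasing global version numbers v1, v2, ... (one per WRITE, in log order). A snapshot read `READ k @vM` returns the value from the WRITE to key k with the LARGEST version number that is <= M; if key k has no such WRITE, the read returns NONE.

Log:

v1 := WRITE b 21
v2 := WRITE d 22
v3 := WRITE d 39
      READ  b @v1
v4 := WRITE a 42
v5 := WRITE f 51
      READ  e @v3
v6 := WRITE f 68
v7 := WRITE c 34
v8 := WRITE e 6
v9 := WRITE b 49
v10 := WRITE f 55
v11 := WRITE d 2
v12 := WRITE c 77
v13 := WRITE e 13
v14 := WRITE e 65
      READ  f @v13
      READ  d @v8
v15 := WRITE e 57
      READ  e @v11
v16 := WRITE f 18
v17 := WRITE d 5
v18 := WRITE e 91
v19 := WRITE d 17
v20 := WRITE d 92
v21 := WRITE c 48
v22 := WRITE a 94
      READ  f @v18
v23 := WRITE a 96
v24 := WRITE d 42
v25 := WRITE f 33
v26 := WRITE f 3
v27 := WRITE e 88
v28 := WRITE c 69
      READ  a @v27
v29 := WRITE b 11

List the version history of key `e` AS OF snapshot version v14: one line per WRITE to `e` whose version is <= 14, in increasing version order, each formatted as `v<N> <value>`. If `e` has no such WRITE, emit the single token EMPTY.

Scan writes for key=e with version <= 14:
  v1 WRITE b 21 -> skip
  v2 WRITE d 22 -> skip
  v3 WRITE d 39 -> skip
  v4 WRITE a 42 -> skip
  v5 WRITE f 51 -> skip
  v6 WRITE f 68 -> skip
  v7 WRITE c 34 -> skip
  v8 WRITE e 6 -> keep
  v9 WRITE b 49 -> skip
  v10 WRITE f 55 -> skip
  v11 WRITE d 2 -> skip
  v12 WRITE c 77 -> skip
  v13 WRITE e 13 -> keep
  v14 WRITE e 65 -> keep
  v15 WRITE e 57 -> drop (> snap)
  v16 WRITE f 18 -> skip
  v17 WRITE d 5 -> skip
  v18 WRITE e 91 -> drop (> snap)
  v19 WRITE d 17 -> skip
  v20 WRITE d 92 -> skip
  v21 WRITE c 48 -> skip
  v22 WRITE a 94 -> skip
  v23 WRITE a 96 -> skip
  v24 WRITE d 42 -> skip
  v25 WRITE f 33 -> skip
  v26 WRITE f 3 -> skip
  v27 WRITE e 88 -> drop (> snap)
  v28 WRITE c 69 -> skip
  v29 WRITE b 11 -> skip
Collected: [(8, 6), (13, 13), (14, 65)]

Answer: v8 6
v13 13
v14 65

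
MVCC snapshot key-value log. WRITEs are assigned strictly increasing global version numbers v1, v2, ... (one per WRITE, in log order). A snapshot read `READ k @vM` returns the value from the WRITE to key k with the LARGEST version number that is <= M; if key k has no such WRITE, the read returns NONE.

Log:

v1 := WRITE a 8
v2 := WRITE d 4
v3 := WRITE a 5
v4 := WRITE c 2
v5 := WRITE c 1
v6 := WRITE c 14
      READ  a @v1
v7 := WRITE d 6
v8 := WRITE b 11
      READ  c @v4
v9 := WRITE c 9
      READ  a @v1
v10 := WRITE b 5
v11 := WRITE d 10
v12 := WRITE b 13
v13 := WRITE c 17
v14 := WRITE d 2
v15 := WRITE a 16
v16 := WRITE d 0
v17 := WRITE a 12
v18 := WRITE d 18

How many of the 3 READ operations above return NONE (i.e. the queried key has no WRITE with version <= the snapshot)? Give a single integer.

Answer: 0

Derivation:
v1: WRITE a=8  (a history now [(1, 8)])
v2: WRITE d=4  (d history now [(2, 4)])
v3: WRITE a=5  (a history now [(1, 8), (3, 5)])
v4: WRITE c=2  (c history now [(4, 2)])
v5: WRITE c=1  (c history now [(4, 2), (5, 1)])
v6: WRITE c=14  (c history now [(4, 2), (5, 1), (6, 14)])
READ a @v1: history=[(1, 8), (3, 5)] -> pick v1 -> 8
v7: WRITE d=6  (d history now [(2, 4), (7, 6)])
v8: WRITE b=11  (b history now [(8, 11)])
READ c @v4: history=[(4, 2), (5, 1), (6, 14)] -> pick v4 -> 2
v9: WRITE c=9  (c history now [(4, 2), (5, 1), (6, 14), (9, 9)])
READ a @v1: history=[(1, 8), (3, 5)] -> pick v1 -> 8
v10: WRITE b=5  (b history now [(8, 11), (10, 5)])
v11: WRITE d=10  (d history now [(2, 4), (7, 6), (11, 10)])
v12: WRITE b=13  (b history now [(8, 11), (10, 5), (12, 13)])
v13: WRITE c=17  (c history now [(4, 2), (5, 1), (6, 14), (9, 9), (13, 17)])
v14: WRITE d=2  (d history now [(2, 4), (7, 6), (11, 10), (14, 2)])
v15: WRITE a=16  (a history now [(1, 8), (3, 5), (15, 16)])
v16: WRITE d=0  (d history now [(2, 4), (7, 6), (11, 10), (14, 2), (16, 0)])
v17: WRITE a=12  (a history now [(1, 8), (3, 5), (15, 16), (17, 12)])
v18: WRITE d=18  (d history now [(2, 4), (7, 6), (11, 10), (14, 2), (16, 0), (18, 18)])
Read results in order: ['8', '2', '8']
NONE count = 0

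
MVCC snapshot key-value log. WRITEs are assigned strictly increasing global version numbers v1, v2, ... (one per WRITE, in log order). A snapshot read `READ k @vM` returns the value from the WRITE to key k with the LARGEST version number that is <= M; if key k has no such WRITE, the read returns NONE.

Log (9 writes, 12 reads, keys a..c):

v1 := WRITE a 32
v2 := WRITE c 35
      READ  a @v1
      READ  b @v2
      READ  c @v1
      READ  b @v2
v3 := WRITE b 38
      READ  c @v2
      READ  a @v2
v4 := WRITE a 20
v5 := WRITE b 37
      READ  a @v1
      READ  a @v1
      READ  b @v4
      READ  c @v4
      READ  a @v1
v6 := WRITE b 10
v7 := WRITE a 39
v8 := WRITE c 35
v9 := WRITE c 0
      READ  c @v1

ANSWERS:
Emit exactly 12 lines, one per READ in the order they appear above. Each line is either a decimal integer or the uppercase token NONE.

Answer: 32
NONE
NONE
NONE
35
32
32
32
38
35
32
NONE

Derivation:
v1: WRITE a=32  (a history now [(1, 32)])
v2: WRITE c=35  (c history now [(2, 35)])
READ a @v1: history=[(1, 32)] -> pick v1 -> 32
READ b @v2: history=[] -> no version <= 2 -> NONE
READ c @v1: history=[(2, 35)] -> no version <= 1 -> NONE
READ b @v2: history=[] -> no version <= 2 -> NONE
v3: WRITE b=38  (b history now [(3, 38)])
READ c @v2: history=[(2, 35)] -> pick v2 -> 35
READ a @v2: history=[(1, 32)] -> pick v1 -> 32
v4: WRITE a=20  (a history now [(1, 32), (4, 20)])
v5: WRITE b=37  (b history now [(3, 38), (5, 37)])
READ a @v1: history=[(1, 32), (4, 20)] -> pick v1 -> 32
READ a @v1: history=[(1, 32), (4, 20)] -> pick v1 -> 32
READ b @v4: history=[(3, 38), (5, 37)] -> pick v3 -> 38
READ c @v4: history=[(2, 35)] -> pick v2 -> 35
READ a @v1: history=[(1, 32), (4, 20)] -> pick v1 -> 32
v6: WRITE b=10  (b history now [(3, 38), (5, 37), (6, 10)])
v7: WRITE a=39  (a history now [(1, 32), (4, 20), (7, 39)])
v8: WRITE c=35  (c history now [(2, 35), (8, 35)])
v9: WRITE c=0  (c history now [(2, 35), (8, 35), (9, 0)])
READ c @v1: history=[(2, 35), (8, 35), (9, 0)] -> no version <= 1 -> NONE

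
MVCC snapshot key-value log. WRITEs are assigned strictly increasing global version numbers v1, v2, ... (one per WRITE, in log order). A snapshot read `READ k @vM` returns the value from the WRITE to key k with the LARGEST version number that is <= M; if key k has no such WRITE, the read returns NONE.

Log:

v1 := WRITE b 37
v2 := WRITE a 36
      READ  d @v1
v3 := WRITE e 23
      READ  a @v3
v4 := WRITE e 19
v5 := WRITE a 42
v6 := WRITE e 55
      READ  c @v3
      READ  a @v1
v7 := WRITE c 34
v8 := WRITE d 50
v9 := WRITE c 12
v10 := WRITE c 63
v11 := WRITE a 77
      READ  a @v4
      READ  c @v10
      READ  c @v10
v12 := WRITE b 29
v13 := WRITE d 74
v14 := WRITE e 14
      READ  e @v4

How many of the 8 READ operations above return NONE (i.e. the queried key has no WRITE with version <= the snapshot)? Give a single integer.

v1: WRITE b=37  (b history now [(1, 37)])
v2: WRITE a=36  (a history now [(2, 36)])
READ d @v1: history=[] -> no version <= 1 -> NONE
v3: WRITE e=23  (e history now [(3, 23)])
READ a @v3: history=[(2, 36)] -> pick v2 -> 36
v4: WRITE e=19  (e history now [(3, 23), (4, 19)])
v5: WRITE a=42  (a history now [(2, 36), (5, 42)])
v6: WRITE e=55  (e history now [(3, 23), (4, 19), (6, 55)])
READ c @v3: history=[] -> no version <= 3 -> NONE
READ a @v1: history=[(2, 36), (5, 42)] -> no version <= 1 -> NONE
v7: WRITE c=34  (c history now [(7, 34)])
v8: WRITE d=50  (d history now [(8, 50)])
v9: WRITE c=12  (c history now [(7, 34), (9, 12)])
v10: WRITE c=63  (c history now [(7, 34), (9, 12), (10, 63)])
v11: WRITE a=77  (a history now [(2, 36), (5, 42), (11, 77)])
READ a @v4: history=[(2, 36), (5, 42), (11, 77)] -> pick v2 -> 36
READ c @v10: history=[(7, 34), (9, 12), (10, 63)] -> pick v10 -> 63
READ c @v10: history=[(7, 34), (9, 12), (10, 63)] -> pick v10 -> 63
v12: WRITE b=29  (b history now [(1, 37), (12, 29)])
v13: WRITE d=74  (d history now [(8, 50), (13, 74)])
v14: WRITE e=14  (e history now [(3, 23), (4, 19), (6, 55), (14, 14)])
READ e @v4: history=[(3, 23), (4, 19), (6, 55), (14, 14)] -> pick v4 -> 19
Read results in order: ['NONE', '36', 'NONE', 'NONE', '36', '63', '63', '19']
NONE count = 3

Answer: 3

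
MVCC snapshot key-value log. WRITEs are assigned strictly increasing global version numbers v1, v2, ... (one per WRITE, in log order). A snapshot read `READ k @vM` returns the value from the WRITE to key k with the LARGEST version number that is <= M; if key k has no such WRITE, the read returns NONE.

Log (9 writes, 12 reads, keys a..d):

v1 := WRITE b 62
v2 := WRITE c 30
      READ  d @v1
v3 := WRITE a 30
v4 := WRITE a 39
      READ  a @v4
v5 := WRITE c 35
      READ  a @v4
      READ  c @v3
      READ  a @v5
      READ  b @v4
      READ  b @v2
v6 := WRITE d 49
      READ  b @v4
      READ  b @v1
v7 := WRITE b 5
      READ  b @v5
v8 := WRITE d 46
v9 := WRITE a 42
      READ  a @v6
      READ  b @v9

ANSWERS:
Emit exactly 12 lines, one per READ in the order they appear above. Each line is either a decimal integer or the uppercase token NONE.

Answer: NONE
39
39
30
39
62
62
62
62
62
39
5

Derivation:
v1: WRITE b=62  (b history now [(1, 62)])
v2: WRITE c=30  (c history now [(2, 30)])
READ d @v1: history=[] -> no version <= 1 -> NONE
v3: WRITE a=30  (a history now [(3, 30)])
v4: WRITE a=39  (a history now [(3, 30), (4, 39)])
READ a @v4: history=[(3, 30), (4, 39)] -> pick v4 -> 39
v5: WRITE c=35  (c history now [(2, 30), (5, 35)])
READ a @v4: history=[(3, 30), (4, 39)] -> pick v4 -> 39
READ c @v3: history=[(2, 30), (5, 35)] -> pick v2 -> 30
READ a @v5: history=[(3, 30), (4, 39)] -> pick v4 -> 39
READ b @v4: history=[(1, 62)] -> pick v1 -> 62
READ b @v2: history=[(1, 62)] -> pick v1 -> 62
v6: WRITE d=49  (d history now [(6, 49)])
READ b @v4: history=[(1, 62)] -> pick v1 -> 62
READ b @v1: history=[(1, 62)] -> pick v1 -> 62
v7: WRITE b=5  (b history now [(1, 62), (7, 5)])
READ b @v5: history=[(1, 62), (7, 5)] -> pick v1 -> 62
v8: WRITE d=46  (d history now [(6, 49), (8, 46)])
v9: WRITE a=42  (a history now [(3, 30), (4, 39), (9, 42)])
READ a @v6: history=[(3, 30), (4, 39), (9, 42)] -> pick v4 -> 39
READ b @v9: history=[(1, 62), (7, 5)] -> pick v7 -> 5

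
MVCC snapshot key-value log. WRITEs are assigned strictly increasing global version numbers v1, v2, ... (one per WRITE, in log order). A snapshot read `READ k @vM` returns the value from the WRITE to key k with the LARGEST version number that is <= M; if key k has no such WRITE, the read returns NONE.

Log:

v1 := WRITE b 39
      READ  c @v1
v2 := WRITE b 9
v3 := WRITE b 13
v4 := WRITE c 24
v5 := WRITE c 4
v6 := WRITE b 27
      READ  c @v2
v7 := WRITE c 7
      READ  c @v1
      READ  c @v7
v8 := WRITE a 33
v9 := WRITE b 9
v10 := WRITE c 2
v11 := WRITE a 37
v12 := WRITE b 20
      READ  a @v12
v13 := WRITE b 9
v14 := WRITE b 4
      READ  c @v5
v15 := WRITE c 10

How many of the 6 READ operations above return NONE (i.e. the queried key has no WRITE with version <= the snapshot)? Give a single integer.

v1: WRITE b=39  (b history now [(1, 39)])
READ c @v1: history=[] -> no version <= 1 -> NONE
v2: WRITE b=9  (b history now [(1, 39), (2, 9)])
v3: WRITE b=13  (b history now [(1, 39), (2, 9), (3, 13)])
v4: WRITE c=24  (c history now [(4, 24)])
v5: WRITE c=4  (c history now [(4, 24), (5, 4)])
v6: WRITE b=27  (b history now [(1, 39), (2, 9), (3, 13), (6, 27)])
READ c @v2: history=[(4, 24), (5, 4)] -> no version <= 2 -> NONE
v7: WRITE c=7  (c history now [(4, 24), (5, 4), (7, 7)])
READ c @v1: history=[(4, 24), (5, 4), (7, 7)] -> no version <= 1 -> NONE
READ c @v7: history=[(4, 24), (5, 4), (7, 7)] -> pick v7 -> 7
v8: WRITE a=33  (a history now [(8, 33)])
v9: WRITE b=9  (b history now [(1, 39), (2, 9), (3, 13), (6, 27), (9, 9)])
v10: WRITE c=2  (c history now [(4, 24), (5, 4), (7, 7), (10, 2)])
v11: WRITE a=37  (a history now [(8, 33), (11, 37)])
v12: WRITE b=20  (b history now [(1, 39), (2, 9), (3, 13), (6, 27), (9, 9), (12, 20)])
READ a @v12: history=[(8, 33), (11, 37)] -> pick v11 -> 37
v13: WRITE b=9  (b history now [(1, 39), (2, 9), (3, 13), (6, 27), (9, 9), (12, 20), (13, 9)])
v14: WRITE b=4  (b history now [(1, 39), (2, 9), (3, 13), (6, 27), (9, 9), (12, 20), (13, 9), (14, 4)])
READ c @v5: history=[(4, 24), (5, 4), (7, 7), (10, 2)] -> pick v5 -> 4
v15: WRITE c=10  (c history now [(4, 24), (5, 4), (7, 7), (10, 2), (15, 10)])
Read results in order: ['NONE', 'NONE', 'NONE', '7', '37', '4']
NONE count = 3

Answer: 3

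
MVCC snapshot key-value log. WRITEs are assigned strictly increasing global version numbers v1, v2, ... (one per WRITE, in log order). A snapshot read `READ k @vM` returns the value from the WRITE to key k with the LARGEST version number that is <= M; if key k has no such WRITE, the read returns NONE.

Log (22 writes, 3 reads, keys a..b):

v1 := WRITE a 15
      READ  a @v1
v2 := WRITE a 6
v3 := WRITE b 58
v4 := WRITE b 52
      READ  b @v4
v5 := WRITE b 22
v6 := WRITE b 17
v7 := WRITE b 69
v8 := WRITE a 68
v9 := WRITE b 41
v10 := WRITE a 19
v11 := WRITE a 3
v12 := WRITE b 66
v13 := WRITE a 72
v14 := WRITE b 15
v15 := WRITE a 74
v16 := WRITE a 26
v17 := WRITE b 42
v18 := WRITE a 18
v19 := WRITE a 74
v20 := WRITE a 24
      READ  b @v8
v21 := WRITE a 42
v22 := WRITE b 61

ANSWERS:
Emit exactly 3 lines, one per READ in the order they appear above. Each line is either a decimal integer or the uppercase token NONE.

v1: WRITE a=15  (a history now [(1, 15)])
READ a @v1: history=[(1, 15)] -> pick v1 -> 15
v2: WRITE a=6  (a history now [(1, 15), (2, 6)])
v3: WRITE b=58  (b history now [(3, 58)])
v4: WRITE b=52  (b history now [(3, 58), (4, 52)])
READ b @v4: history=[(3, 58), (4, 52)] -> pick v4 -> 52
v5: WRITE b=22  (b history now [(3, 58), (4, 52), (5, 22)])
v6: WRITE b=17  (b history now [(3, 58), (4, 52), (5, 22), (6, 17)])
v7: WRITE b=69  (b history now [(3, 58), (4, 52), (5, 22), (6, 17), (7, 69)])
v8: WRITE a=68  (a history now [(1, 15), (2, 6), (8, 68)])
v9: WRITE b=41  (b history now [(3, 58), (4, 52), (5, 22), (6, 17), (7, 69), (9, 41)])
v10: WRITE a=19  (a history now [(1, 15), (2, 6), (8, 68), (10, 19)])
v11: WRITE a=3  (a history now [(1, 15), (2, 6), (8, 68), (10, 19), (11, 3)])
v12: WRITE b=66  (b history now [(3, 58), (4, 52), (5, 22), (6, 17), (7, 69), (9, 41), (12, 66)])
v13: WRITE a=72  (a history now [(1, 15), (2, 6), (8, 68), (10, 19), (11, 3), (13, 72)])
v14: WRITE b=15  (b history now [(3, 58), (4, 52), (5, 22), (6, 17), (7, 69), (9, 41), (12, 66), (14, 15)])
v15: WRITE a=74  (a history now [(1, 15), (2, 6), (8, 68), (10, 19), (11, 3), (13, 72), (15, 74)])
v16: WRITE a=26  (a history now [(1, 15), (2, 6), (8, 68), (10, 19), (11, 3), (13, 72), (15, 74), (16, 26)])
v17: WRITE b=42  (b history now [(3, 58), (4, 52), (5, 22), (6, 17), (7, 69), (9, 41), (12, 66), (14, 15), (17, 42)])
v18: WRITE a=18  (a history now [(1, 15), (2, 6), (8, 68), (10, 19), (11, 3), (13, 72), (15, 74), (16, 26), (18, 18)])
v19: WRITE a=74  (a history now [(1, 15), (2, 6), (8, 68), (10, 19), (11, 3), (13, 72), (15, 74), (16, 26), (18, 18), (19, 74)])
v20: WRITE a=24  (a history now [(1, 15), (2, 6), (8, 68), (10, 19), (11, 3), (13, 72), (15, 74), (16, 26), (18, 18), (19, 74), (20, 24)])
READ b @v8: history=[(3, 58), (4, 52), (5, 22), (6, 17), (7, 69), (9, 41), (12, 66), (14, 15), (17, 42)] -> pick v7 -> 69
v21: WRITE a=42  (a history now [(1, 15), (2, 6), (8, 68), (10, 19), (11, 3), (13, 72), (15, 74), (16, 26), (18, 18), (19, 74), (20, 24), (21, 42)])
v22: WRITE b=61  (b history now [(3, 58), (4, 52), (5, 22), (6, 17), (7, 69), (9, 41), (12, 66), (14, 15), (17, 42), (22, 61)])

Answer: 15
52
69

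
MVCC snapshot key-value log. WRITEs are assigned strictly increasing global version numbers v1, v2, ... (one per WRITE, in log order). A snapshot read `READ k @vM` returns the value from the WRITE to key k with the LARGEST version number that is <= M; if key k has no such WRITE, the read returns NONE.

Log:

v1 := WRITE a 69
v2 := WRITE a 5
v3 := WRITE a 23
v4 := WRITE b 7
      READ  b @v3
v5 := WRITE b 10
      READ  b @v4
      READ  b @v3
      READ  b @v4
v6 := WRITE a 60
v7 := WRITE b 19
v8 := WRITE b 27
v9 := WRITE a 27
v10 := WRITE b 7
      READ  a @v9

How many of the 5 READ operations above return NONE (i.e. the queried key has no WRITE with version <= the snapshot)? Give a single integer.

Answer: 2

Derivation:
v1: WRITE a=69  (a history now [(1, 69)])
v2: WRITE a=5  (a history now [(1, 69), (2, 5)])
v3: WRITE a=23  (a history now [(1, 69), (2, 5), (3, 23)])
v4: WRITE b=7  (b history now [(4, 7)])
READ b @v3: history=[(4, 7)] -> no version <= 3 -> NONE
v5: WRITE b=10  (b history now [(4, 7), (5, 10)])
READ b @v4: history=[(4, 7), (5, 10)] -> pick v4 -> 7
READ b @v3: history=[(4, 7), (5, 10)] -> no version <= 3 -> NONE
READ b @v4: history=[(4, 7), (5, 10)] -> pick v4 -> 7
v6: WRITE a=60  (a history now [(1, 69), (2, 5), (3, 23), (6, 60)])
v7: WRITE b=19  (b history now [(4, 7), (5, 10), (7, 19)])
v8: WRITE b=27  (b history now [(4, 7), (5, 10), (7, 19), (8, 27)])
v9: WRITE a=27  (a history now [(1, 69), (2, 5), (3, 23), (6, 60), (9, 27)])
v10: WRITE b=7  (b history now [(4, 7), (5, 10), (7, 19), (8, 27), (10, 7)])
READ a @v9: history=[(1, 69), (2, 5), (3, 23), (6, 60), (9, 27)] -> pick v9 -> 27
Read results in order: ['NONE', '7', 'NONE', '7', '27']
NONE count = 2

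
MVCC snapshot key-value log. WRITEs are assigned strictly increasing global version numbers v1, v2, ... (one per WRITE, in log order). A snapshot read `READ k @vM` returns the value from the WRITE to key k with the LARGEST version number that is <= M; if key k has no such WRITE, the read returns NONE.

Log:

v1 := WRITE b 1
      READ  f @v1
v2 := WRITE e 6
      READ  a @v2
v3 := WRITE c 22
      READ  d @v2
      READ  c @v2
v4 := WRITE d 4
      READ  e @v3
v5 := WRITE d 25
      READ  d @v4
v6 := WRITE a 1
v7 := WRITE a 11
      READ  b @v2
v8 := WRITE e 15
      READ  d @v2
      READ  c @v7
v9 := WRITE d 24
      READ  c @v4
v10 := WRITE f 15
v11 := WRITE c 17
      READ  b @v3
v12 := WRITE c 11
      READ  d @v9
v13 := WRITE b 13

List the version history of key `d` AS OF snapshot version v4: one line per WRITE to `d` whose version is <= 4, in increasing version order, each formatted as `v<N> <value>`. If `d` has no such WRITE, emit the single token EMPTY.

Answer: v4 4

Derivation:
Scan writes for key=d with version <= 4:
  v1 WRITE b 1 -> skip
  v2 WRITE e 6 -> skip
  v3 WRITE c 22 -> skip
  v4 WRITE d 4 -> keep
  v5 WRITE d 25 -> drop (> snap)
  v6 WRITE a 1 -> skip
  v7 WRITE a 11 -> skip
  v8 WRITE e 15 -> skip
  v9 WRITE d 24 -> drop (> snap)
  v10 WRITE f 15 -> skip
  v11 WRITE c 17 -> skip
  v12 WRITE c 11 -> skip
  v13 WRITE b 13 -> skip
Collected: [(4, 4)]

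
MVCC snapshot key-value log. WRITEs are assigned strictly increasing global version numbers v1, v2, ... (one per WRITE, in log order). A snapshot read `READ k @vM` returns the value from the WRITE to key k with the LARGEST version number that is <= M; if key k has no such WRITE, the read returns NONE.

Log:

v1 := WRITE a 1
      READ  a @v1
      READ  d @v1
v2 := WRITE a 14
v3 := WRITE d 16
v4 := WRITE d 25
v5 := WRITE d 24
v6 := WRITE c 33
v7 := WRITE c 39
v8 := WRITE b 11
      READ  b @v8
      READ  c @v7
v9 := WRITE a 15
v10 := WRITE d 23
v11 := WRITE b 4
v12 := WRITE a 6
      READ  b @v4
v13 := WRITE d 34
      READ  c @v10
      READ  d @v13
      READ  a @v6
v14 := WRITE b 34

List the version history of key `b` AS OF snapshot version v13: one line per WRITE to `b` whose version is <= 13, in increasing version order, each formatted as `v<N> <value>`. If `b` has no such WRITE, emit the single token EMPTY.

Answer: v8 11
v11 4

Derivation:
Scan writes for key=b with version <= 13:
  v1 WRITE a 1 -> skip
  v2 WRITE a 14 -> skip
  v3 WRITE d 16 -> skip
  v4 WRITE d 25 -> skip
  v5 WRITE d 24 -> skip
  v6 WRITE c 33 -> skip
  v7 WRITE c 39 -> skip
  v8 WRITE b 11 -> keep
  v9 WRITE a 15 -> skip
  v10 WRITE d 23 -> skip
  v11 WRITE b 4 -> keep
  v12 WRITE a 6 -> skip
  v13 WRITE d 34 -> skip
  v14 WRITE b 34 -> drop (> snap)
Collected: [(8, 11), (11, 4)]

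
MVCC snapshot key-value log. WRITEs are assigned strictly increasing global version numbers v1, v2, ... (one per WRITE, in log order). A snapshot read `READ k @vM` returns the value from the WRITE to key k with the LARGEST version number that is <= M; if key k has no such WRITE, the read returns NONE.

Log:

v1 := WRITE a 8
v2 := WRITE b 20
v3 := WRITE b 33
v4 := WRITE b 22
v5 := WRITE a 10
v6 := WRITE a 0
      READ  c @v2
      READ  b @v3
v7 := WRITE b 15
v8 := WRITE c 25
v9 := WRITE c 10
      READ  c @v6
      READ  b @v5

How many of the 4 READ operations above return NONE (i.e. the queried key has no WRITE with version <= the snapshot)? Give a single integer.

Answer: 2

Derivation:
v1: WRITE a=8  (a history now [(1, 8)])
v2: WRITE b=20  (b history now [(2, 20)])
v3: WRITE b=33  (b history now [(2, 20), (3, 33)])
v4: WRITE b=22  (b history now [(2, 20), (3, 33), (4, 22)])
v5: WRITE a=10  (a history now [(1, 8), (5, 10)])
v6: WRITE a=0  (a history now [(1, 8), (5, 10), (6, 0)])
READ c @v2: history=[] -> no version <= 2 -> NONE
READ b @v3: history=[(2, 20), (3, 33), (4, 22)] -> pick v3 -> 33
v7: WRITE b=15  (b history now [(2, 20), (3, 33), (4, 22), (7, 15)])
v8: WRITE c=25  (c history now [(8, 25)])
v9: WRITE c=10  (c history now [(8, 25), (9, 10)])
READ c @v6: history=[(8, 25), (9, 10)] -> no version <= 6 -> NONE
READ b @v5: history=[(2, 20), (3, 33), (4, 22), (7, 15)] -> pick v4 -> 22
Read results in order: ['NONE', '33', 'NONE', '22']
NONE count = 2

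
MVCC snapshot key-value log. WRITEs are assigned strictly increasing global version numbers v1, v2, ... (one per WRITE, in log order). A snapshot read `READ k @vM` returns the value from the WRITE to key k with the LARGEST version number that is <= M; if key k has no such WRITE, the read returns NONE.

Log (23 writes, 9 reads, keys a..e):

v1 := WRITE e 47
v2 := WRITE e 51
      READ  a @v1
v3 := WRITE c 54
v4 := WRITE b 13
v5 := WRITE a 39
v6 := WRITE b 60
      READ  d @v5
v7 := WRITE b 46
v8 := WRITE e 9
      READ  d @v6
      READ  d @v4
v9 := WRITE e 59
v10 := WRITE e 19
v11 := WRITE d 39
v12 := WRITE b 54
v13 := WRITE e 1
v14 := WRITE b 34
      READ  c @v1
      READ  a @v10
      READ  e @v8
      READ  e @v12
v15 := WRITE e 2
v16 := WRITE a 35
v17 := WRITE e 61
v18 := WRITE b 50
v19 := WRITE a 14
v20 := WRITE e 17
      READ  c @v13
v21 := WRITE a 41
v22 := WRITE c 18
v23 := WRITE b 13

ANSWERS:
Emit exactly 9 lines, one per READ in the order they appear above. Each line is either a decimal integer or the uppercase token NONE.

Answer: NONE
NONE
NONE
NONE
NONE
39
9
19
54

Derivation:
v1: WRITE e=47  (e history now [(1, 47)])
v2: WRITE e=51  (e history now [(1, 47), (2, 51)])
READ a @v1: history=[] -> no version <= 1 -> NONE
v3: WRITE c=54  (c history now [(3, 54)])
v4: WRITE b=13  (b history now [(4, 13)])
v5: WRITE a=39  (a history now [(5, 39)])
v6: WRITE b=60  (b history now [(4, 13), (6, 60)])
READ d @v5: history=[] -> no version <= 5 -> NONE
v7: WRITE b=46  (b history now [(4, 13), (6, 60), (7, 46)])
v8: WRITE e=9  (e history now [(1, 47), (2, 51), (8, 9)])
READ d @v6: history=[] -> no version <= 6 -> NONE
READ d @v4: history=[] -> no version <= 4 -> NONE
v9: WRITE e=59  (e history now [(1, 47), (2, 51), (8, 9), (9, 59)])
v10: WRITE e=19  (e history now [(1, 47), (2, 51), (8, 9), (9, 59), (10, 19)])
v11: WRITE d=39  (d history now [(11, 39)])
v12: WRITE b=54  (b history now [(4, 13), (6, 60), (7, 46), (12, 54)])
v13: WRITE e=1  (e history now [(1, 47), (2, 51), (8, 9), (9, 59), (10, 19), (13, 1)])
v14: WRITE b=34  (b history now [(4, 13), (6, 60), (7, 46), (12, 54), (14, 34)])
READ c @v1: history=[(3, 54)] -> no version <= 1 -> NONE
READ a @v10: history=[(5, 39)] -> pick v5 -> 39
READ e @v8: history=[(1, 47), (2, 51), (8, 9), (9, 59), (10, 19), (13, 1)] -> pick v8 -> 9
READ e @v12: history=[(1, 47), (2, 51), (8, 9), (9, 59), (10, 19), (13, 1)] -> pick v10 -> 19
v15: WRITE e=2  (e history now [(1, 47), (2, 51), (8, 9), (9, 59), (10, 19), (13, 1), (15, 2)])
v16: WRITE a=35  (a history now [(5, 39), (16, 35)])
v17: WRITE e=61  (e history now [(1, 47), (2, 51), (8, 9), (9, 59), (10, 19), (13, 1), (15, 2), (17, 61)])
v18: WRITE b=50  (b history now [(4, 13), (6, 60), (7, 46), (12, 54), (14, 34), (18, 50)])
v19: WRITE a=14  (a history now [(5, 39), (16, 35), (19, 14)])
v20: WRITE e=17  (e history now [(1, 47), (2, 51), (8, 9), (9, 59), (10, 19), (13, 1), (15, 2), (17, 61), (20, 17)])
READ c @v13: history=[(3, 54)] -> pick v3 -> 54
v21: WRITE a=41  (a history now [(5, 39), (16, 35), (19, 14), (21, 41)])
v22: WRITE c=18  (c history now [(3, 54), (22, 18)])
v23: WRITE b=13  (b history now [(4, 13), (6, 60), (7, 46), (12, 54), (14, 34), (18, 50), (23, 13)])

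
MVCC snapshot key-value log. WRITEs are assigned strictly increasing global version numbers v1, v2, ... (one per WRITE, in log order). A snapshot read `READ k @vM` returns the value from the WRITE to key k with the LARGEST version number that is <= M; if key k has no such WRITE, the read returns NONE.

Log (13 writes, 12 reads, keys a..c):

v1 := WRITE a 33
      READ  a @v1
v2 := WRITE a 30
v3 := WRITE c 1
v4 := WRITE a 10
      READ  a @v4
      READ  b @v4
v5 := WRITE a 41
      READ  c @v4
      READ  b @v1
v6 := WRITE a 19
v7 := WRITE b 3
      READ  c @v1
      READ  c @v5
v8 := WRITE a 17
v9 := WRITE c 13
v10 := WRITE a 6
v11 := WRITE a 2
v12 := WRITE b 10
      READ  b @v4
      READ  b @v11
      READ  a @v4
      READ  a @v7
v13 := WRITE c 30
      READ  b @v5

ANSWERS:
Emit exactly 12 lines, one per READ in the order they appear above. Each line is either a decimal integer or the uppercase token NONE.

v1: WRITE a=33  (a history now [(1, 33)])
READ a @v1: history=[(1, 33)] -> pick v1 -> 33
v2: WRITE a=30  (a history now [(1, 33), (2, 30)])
v3: WRITE c=1  (c history now [(3, 1)])
v4: WRITE a=10  (a history now [(1, 33), (2, 30), (4, 10)])
READ a @v4: history=[(1, 33), (2, 30), (4, 10)] -> pick v4 -> 10
READ b @v4: history=[] -> no version <= 4 -> NONE
v5: WRITE a=41  (a history now [(1, 33), (2, 30), (4, 10), (5, 41)])
READ c @v4: history=[(3, 1)] -> pick v3 -> 1
READ b @v1: history=[] -> no version <= 1 -> NONE
v6: WRITE a=19  (a history now [(1, 33), (2, 30), (4, 10), (5, 41), (6, 19)])
v7: WRITE b=3  (b history now [(7, 3)])
READ c @v1: history=[(3, 1)] -> no version <= 1 -> NONE
READ c @v5: history=[(3, 1)] -> pick v3 -> 1
v8: WRITE a=17  (a history now [(1, 33), (2, 30), (4, 10), (5, 41), (6, 19), (8, 17)])
v9: WRITE c=13  (c history now [(3, 1), (9, 13)])
v10: WRITE a=6  (a history now [(1, 33), (2, 30), (4, 10), (5, 41), (6, 19), (8, 17), (10, 6)])
v11: WRITE a=2  (a history now [(1, 33), (2, 30), (4, 10), (5, 41), (6, 19), (8, 17), (10, 6), (11, 2)])
v12: WRITE b=10  (b history now [(7, 3), (12, 10)])
READ b @v4: history=[(7, 3), (12, 10)] -> no version <= 4 -> NONE
READ b @v11: history=[(7, 3), (12, 10)] -> pick v7 -> 3
READ a @v4: history=[(1, 33), (2, 30), (4, 10), (5, 41), (6, 19), (8, 17), (10, 6), (11, 2)] -> pick v4 -> 10
READ a @v7: history=[(1, 33), (2, 30), (4, 10), (5, 41), (6, 19), (8, 17), (10, 6), (11, 2)] -> pick v6 -> 19
v13: WRITE c=30  (c history now [(3, 1), (9, 13), (13, 30)])
READ b @v5: history=[(7, 3), (12, 10)] -> no version <= 5 -> NONE

Answer: 33
10
NONE
1
NONE
NONE
1
NONE
3
10
19
NONE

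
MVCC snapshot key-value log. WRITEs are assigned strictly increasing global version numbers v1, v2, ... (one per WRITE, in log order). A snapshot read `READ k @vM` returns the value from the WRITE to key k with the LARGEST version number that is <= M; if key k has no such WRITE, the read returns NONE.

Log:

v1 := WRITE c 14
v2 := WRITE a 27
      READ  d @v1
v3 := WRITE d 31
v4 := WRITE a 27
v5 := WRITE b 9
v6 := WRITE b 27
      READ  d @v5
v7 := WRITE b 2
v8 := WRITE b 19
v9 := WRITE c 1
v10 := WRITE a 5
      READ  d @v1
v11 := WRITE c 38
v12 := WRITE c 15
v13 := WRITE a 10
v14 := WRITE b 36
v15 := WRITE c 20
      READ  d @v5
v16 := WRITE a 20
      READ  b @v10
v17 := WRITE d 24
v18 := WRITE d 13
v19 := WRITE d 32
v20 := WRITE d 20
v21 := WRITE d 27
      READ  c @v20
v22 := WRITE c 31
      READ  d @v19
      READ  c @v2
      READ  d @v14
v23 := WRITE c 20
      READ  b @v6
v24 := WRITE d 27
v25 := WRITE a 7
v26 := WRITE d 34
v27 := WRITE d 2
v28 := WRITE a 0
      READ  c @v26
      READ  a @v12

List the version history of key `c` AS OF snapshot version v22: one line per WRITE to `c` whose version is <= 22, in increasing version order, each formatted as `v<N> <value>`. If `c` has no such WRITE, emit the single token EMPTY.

Answer: v1 14
v9 1
v11 38
v12 15
v15 20
v22 31

Derivation:
Scan writes for key=c with version <= 22:
  v1 WRITE c 14 -> keep
  v2 WRITE a 27 -> skip
  v3 WRITE d 31 -> skip
  v4 WRITE a 27 -> skip
  v5 WRITE b 9 -> skip
  v6 WRITE b 27 -> skip
  v7 WRITE b 2 -> skip
  v8 WRITE b 19 -> skip
  v9 WRITE c 1 -> keep
  v10 WRITE a 5 -> skip
  v11 WRITE c 38 -> keep
  v12 WRITE c 15 -> keep
  v13 WRITE a 10 -> skip
  v14 WRITE b 36 -> skip
  v15 WRITE c 20 -> keep
  v16 WRITE a 20 -> skip
  v17 WRITE d 24 -> skip
  v18 WRITE d 13 -> skip
  v19 WRITE d 32 -> skip
  v20 WRITE d 20 -> skip
  v21 WRITE d 27 -> skip
  v22 WRITE c 31 -> keep
  v23 WRITE c 20 -> drop (> snap)
  v24 WRITE d 27 -> skip
  v25 WRITE a 7 -> skip
  v26 WRITE d 34 -> skip
  v27 WRITE d 2 -> skip
  v28 WRITE a 0 -> skip
Collected: [(1, 14), (9, 1), (11, 38), (12, 15), (15, 20), (22, 31)]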